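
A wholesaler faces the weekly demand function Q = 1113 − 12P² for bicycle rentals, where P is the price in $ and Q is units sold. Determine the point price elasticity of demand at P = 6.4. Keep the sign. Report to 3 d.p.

-1.582

At P = 6.4, Q = 621.480.
dQ/dP = −24P = -153.600.
ε = (dQ/dP)(P/Q) = (-153.600)(6.4/621.480).
|ε| > 1, so demand is elastic at this price.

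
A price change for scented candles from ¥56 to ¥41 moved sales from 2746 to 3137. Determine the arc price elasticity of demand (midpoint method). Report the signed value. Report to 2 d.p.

ΔQ = 3137 − 2746 = 391; ΔP = 41 − 56 = -15.
Midpoints: P̄ = 48.50, Q̄ = 2941.5.
ε = (ΔQ/ΔP)(P̄/Q̄) = (391/-15)(48.50/2941.5).

-0.43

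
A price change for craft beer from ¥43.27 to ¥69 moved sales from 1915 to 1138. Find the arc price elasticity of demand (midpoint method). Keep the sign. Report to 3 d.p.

ΔQ = 1138 − 1915 = -777; ΔP = 69 − 43.27 = 25.73.
Midpoints: P̄ = 56.14, Q̄ = 1526.5.
ε = (ΔQ/ΔP)(P̄/Q̄) = (-777/25.73)(56.14/1526.5).

-1.110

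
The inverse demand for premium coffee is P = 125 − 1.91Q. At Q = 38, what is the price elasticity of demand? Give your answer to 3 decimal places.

-0.722

At Q = 38, P = 125 − 1.91(38) = 52.42.
dP/dQ = −1.91, so dQ/dP = 1/(−1.91) = -0.524.
ε = (dQ/dP)(P/Q) = (-0.524)(52.42/38).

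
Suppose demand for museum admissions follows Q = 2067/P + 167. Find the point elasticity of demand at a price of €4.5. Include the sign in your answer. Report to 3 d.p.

-0.733

At P = 4.5, Q = 626.333.
dQ/dP = −2067/P² = -102.074.
ε = (dQ/dP)(P/Q) = (-102.074)(4.5/626.333).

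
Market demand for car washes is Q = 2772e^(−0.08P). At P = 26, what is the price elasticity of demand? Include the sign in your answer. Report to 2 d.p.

At P = 26, Q = 346.307.
dQ/dP = −0.08·2772e^(−0.08P) = −0.08Q = -27.705.
ε = (dQ/dP)(P/Q) = (-27.705)(26/346.307).

-2.08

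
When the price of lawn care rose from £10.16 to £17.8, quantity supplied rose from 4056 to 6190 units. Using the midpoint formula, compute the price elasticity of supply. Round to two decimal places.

0.76

ΔQ = 6190 − 4056 = 2134; ΔP = 17.8 − 10.16 = 7.64.
Midpoints: P̄ = 13.98, Q̄ = 5123.0.
ε_s = (ΔQ/ΔP)(P̄/Q̄) = (2134/7.64)(13.98/5123.0).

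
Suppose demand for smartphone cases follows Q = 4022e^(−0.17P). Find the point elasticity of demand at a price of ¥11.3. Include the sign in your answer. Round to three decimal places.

At P = 11.3, Q = 589.064.
dQ/dP = −0.17·4022e^(−0.17P) = −0.17Q = -100.141.
ε = (dQ/dP)(P/Q) = (-100.141)(11.3/589.064).

-1.921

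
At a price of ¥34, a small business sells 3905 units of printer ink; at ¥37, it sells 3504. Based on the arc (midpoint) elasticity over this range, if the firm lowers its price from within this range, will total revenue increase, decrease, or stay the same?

Arc ε = (-401/3)(35.50/3704.5) ≈ -1.281.
|ε| = 1.28 > 1, so demand is elastic. A price cut therefore raises total revenue.

increase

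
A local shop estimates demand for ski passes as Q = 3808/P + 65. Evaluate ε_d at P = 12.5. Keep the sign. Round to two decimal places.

At P = 12.5, Q = 369.640.
dQ/dP = −3808/P² = -24.371.
ε = (dQ/dP)(P/Q) = (-24.371)(12.5/369.640).

-0.82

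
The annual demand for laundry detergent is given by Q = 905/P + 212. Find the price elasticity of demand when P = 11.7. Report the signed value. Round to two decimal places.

At P = 11.7, Q = 289.350.
dQ/dP = −905/P² = -6.611.
ε = (dQ/dP)(P/Q) = (-6.611)(11.7/289.350).
|ε| < 1, so demand is inelastic at this price.

-0.27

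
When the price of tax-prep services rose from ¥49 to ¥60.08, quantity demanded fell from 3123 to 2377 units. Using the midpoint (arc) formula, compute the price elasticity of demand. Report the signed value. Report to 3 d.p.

ΔQ = 2377 − 3123 = -746; ΔP = 60.08 − 49 = 11.08.
Midpoints: P̄ = 54.54, Q̄ = 2750.0.
ε = (ΔQ/ΔP)(P̄/Q̄) = (-746/11.08)(54.54/2750.0).

-1.335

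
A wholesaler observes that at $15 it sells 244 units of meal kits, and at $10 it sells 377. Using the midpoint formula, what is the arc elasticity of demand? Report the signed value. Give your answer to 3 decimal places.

ΔQ = 377 − 244 = 133; ΔP = 10 − 15 = -5.
Midpoints: P̄ = 12.50, Q̄ = 310.5.
ε = (ΔQ/ΔP)(P̄/Q̄) = (133/-5)(12.50/310.5).

-1.071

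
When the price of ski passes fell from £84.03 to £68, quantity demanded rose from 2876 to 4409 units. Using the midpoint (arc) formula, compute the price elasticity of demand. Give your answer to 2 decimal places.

-2.00

ΔQ = 4409 − 2876 = 1533; ΔP = 68 − 84.03 = -16.03.
Midpoints: P̄ = 76.02, Q̄ = 3642.5.
ε = (ΔQ/ΔP)(P̄/Q̄) = (1533/-16.03)(76.02/3642.5).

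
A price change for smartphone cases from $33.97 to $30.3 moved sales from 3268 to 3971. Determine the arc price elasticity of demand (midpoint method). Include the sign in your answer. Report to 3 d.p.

-1.701

ΔQ = 3971 − 3268 = 703; ΔP = 30.3 − 33.97 = -3.67.
Midpoints: P̄ = 32.13, Q̄ = 3619.5.
ε = (ΔQ/ΔP)(P̄/Q̄) = (703/-3.67)(32.13/3619.5).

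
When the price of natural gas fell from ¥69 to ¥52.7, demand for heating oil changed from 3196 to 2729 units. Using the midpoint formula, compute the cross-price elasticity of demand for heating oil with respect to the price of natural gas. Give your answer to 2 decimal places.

0.59

ΔQ_x = 2729 − 3196 = -467; ΔP_y = 52.7 − 69 = -16.3.
Midpoints: P̄_y = 60.85, Q̄_x = 2962.5.
ε_xy = (ΔQ_x/ΔP_y)(P̄_y/Q̄_x) = (-467/-16.3)(60.85/2962.5).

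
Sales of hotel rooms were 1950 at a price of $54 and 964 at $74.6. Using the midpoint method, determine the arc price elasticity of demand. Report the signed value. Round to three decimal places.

-2.112

ΔQ = 964 − 1950 = -986; ΔP = 74.6 − 54 = 20.6.
Midpoints: P̄ = 64.30, Q̄ = 1457.0.
ε = (ΔQ/ΔP)(P̄/Q̄) = (-986/20.6)(64.30/1457.0).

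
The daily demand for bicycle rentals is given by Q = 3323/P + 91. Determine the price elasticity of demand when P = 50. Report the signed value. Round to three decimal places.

At P = 50, Q = 157.460.
dQ/dP = −3323/P² = -1.329.
ε = (dQ/dP)(P/Q) = (-1.329)(50/157.460).

-0.422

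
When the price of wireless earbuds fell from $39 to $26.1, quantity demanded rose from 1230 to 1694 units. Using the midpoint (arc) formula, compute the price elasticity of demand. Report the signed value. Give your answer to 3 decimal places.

ΔQ = 1694 − 1230 = 464; ΔP = 26.1 − 39 = -12.9.
Midpoints: P̄ = 32.55, Q̄ = 1462.0.
ε = (ΔQ/ΔP)(P̄/Q̄) = (464/-12.9)(32.55/1462.0).

-0.801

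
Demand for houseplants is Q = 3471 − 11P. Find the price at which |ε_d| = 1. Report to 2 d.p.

For linear demand Q = a − bP, ε = −bP/(a − bP). |ε| = 1 when bP = a − bP, i.e. P = a/(2b).
P = 3471/(2·11) = 3471/22 = 157.7727.

157.77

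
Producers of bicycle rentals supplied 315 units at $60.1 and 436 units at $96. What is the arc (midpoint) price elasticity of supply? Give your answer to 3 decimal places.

0.701

ΔQ = 436 − 315 = 121; ΔP = 96 − 60.1 = 35.9.
Midpoints: P̄ = 78.05, Q̄ = 375.5.
ε_s = (ΔQ/ΔP)(P̄/Q̄) = (121/35.9)(78.05/375.5).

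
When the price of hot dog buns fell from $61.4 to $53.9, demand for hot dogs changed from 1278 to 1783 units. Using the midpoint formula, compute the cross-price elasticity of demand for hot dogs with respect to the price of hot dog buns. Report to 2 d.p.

-2.54

ΔQ_x = 1783 − 1278 = 505; ΔP_y = 53.9 − 61.4 = -7.5.
Midpoints: P̄_y = 57.65, Q̄_x = 1530.5.
ε_xy = (ΔQ_x/ΔP_y)(P̄_y/Q̄_x) = (505/-7.5)(57.65/1530.5).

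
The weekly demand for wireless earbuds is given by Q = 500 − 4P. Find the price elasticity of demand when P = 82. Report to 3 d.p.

At P = 82, Q = 172.
dQ/dP = −4.
ε = (dQ/dP)(P/Q) = (-4)(82/172).
|ε| > 1, so demand is elastic at this price.

-1.907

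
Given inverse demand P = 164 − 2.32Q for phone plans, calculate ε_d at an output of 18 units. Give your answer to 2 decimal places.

At Q = 18, P = 164 − 2.32(18) = 122.24.
dP/dQ = −2.32, so dQ/dP = 1/(−2.32) = -0.431.
ε = (dQ/dP)(P/Q) = (-0.431)(122.24/18).

-2.93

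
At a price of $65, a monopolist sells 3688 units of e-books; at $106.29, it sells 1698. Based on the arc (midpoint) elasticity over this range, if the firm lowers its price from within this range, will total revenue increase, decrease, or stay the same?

increase

Arc ε = (-1990/41.29)(85.65/2693.0) ≈ -1.533.
|ε| = 1.53 > 1, so demand is elastic. A price cut therefore raises total revenue.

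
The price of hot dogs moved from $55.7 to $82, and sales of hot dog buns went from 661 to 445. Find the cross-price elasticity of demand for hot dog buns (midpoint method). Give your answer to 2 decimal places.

-1.02

ΔQ_x = 445 − 661 = -216; ΔP_y = 82 − 55.7 = 26.3.
Midpoints: P̄_y = 68.85, Q̄_x = 553.0.
ε_xy = (ΔQ_x/ΔP_y)(P̄_y/Q̄_x) = (-216/26.3)(68.85/553.0).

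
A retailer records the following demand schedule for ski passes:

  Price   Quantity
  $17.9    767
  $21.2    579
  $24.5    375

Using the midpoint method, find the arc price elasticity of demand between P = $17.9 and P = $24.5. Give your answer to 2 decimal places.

-2.21

At P = 17.9, Q = 767; at P = 24.5, Q = 375.
ΔQ = -392, ΔP = 6.6. Midpoints: P̄ = 21.20, Q̄ = 571.0.
ε = (ΔQ/ΔP)(P̄/Q̄) = (-392/6.6)(21.20/571.0).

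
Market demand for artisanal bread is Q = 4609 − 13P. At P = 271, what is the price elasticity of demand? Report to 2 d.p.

At P = 271, Q = 1086.
dQ/dP = −13.
ε = (dQ/dP)(P/Q) = (-13)(271/1086).
|ε| > 1, so demand is elastic at this price.

-3.24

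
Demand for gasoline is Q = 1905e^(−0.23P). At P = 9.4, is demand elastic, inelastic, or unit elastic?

Q = 219.255, dQ/dP = -50.429.
ε = (dQ/dP)(P/Q) ≈ -2.162.
|ε| = 2.16 > 1.

elastic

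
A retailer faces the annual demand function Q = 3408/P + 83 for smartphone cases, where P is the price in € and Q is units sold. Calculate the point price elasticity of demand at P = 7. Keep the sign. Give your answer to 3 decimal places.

-0.854

At P = 7, Q = 569.857.
dQ/dP = −3408/P² = -69.551.
ε = (dQ/dP)(P/Q) = (-69.551)(7/569.857).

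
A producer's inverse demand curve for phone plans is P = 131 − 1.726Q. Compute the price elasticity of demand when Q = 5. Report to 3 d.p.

-14.180

At Q = 5, P = 131 − 1.726(5) = 122.37.
dP/dQ = −1.726, so dQ/dP = 1/(−1.726) = -0.579.
ε = (dQ/dP)(P/Q) = (-0.579)(122.37/5).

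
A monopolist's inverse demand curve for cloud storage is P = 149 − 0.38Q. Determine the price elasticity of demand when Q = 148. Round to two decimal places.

-1.65

At Q = 148, P = 149 − 0.38(148) = 92.76.
dP/dQ = −0.38, so dQ/dP = 1/(−0.38) = -2.632.
ε = (dQ/dP)(P/Q) = (-2.632)(92.76/148).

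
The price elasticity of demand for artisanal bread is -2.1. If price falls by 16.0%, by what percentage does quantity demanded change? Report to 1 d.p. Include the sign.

33.6%

%ΔQ ≈ ε × %ΔP = (-2.1)(-16.0%) = 33.60%.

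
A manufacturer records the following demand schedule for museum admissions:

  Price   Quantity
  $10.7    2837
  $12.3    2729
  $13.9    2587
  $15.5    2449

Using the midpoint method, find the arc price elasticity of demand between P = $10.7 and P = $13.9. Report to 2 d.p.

At P = 10.7, Q = 2837; at P = 13.9, Q = 2587.
ΔQ = -250, ΔP = 3.2. Midpoints: P̄ = 12.30, Q̄ = 2712.0.
ε = (ΔQ/ΔP)(P̄/Q̄) = (-250/3.2)(12.30/2712.0).

-0.35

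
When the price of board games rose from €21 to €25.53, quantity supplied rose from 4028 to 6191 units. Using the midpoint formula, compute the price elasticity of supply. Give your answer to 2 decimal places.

2.17

ΔQ = 6191 − 4028 = 2163; ΔP = 25.53 − 21 = 4.53.
Midpoints: P̄ = 23.27, Q̄ = 5109.5.
ε_s = (ΔQ/ΔP)(P̄/Q̄) = (2163/4.53)(23.27/5109.5).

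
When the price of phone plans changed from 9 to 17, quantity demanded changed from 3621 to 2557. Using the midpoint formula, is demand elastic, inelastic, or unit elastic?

Arc ε ≈ -0.560.
|ε| = 0.56 < 1.

inelastic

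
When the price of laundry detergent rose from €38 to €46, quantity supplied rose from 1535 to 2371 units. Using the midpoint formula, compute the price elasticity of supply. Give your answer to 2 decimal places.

ΔQ = 2371 − 1535 = 836; ΔP = 46 − 38 = 8.
Midpoints: P̄ = 42.00, Q̄ = 1953.0.
ε_s = (ΔQ/ΔP)(P̄/Q̄) = (836/8)(42.00/1953.0).

2.25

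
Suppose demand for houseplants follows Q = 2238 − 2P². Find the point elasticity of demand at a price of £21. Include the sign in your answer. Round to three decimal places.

-1.301

At P = 21, Q = 1356.
dQ/dP = −4P = -84.
ε = (dQ/dP)(P/Q) = (-84)(21/1356).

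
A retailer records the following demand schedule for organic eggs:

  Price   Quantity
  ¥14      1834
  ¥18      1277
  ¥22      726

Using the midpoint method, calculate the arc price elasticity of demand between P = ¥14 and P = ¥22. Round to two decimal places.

-1.95

At P = 14, Q = 1834; at P = 22, Q = 726.
ΔQ = -1108, ΔP = 8. Midpoints: P̄ = 18.00, Q̄ = 1280.0.
ε = (ΔQ/ΔP)(P̄/Q̄) = (-1108/8)(18.00/1280.0).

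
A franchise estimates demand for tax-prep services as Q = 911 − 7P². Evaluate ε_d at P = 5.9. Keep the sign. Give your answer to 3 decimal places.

At P = 5.9, Q = 667.330.
dQ/dP = −14P = -82.600.
ε = (dQ/dP)(P/Q) = (-82.600)(5.9/667.330).
|ε| < 1, so demand is inelastic at this price.

-0.730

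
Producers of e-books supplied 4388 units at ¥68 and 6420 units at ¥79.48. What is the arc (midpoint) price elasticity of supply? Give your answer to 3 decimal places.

ΔQ = 6420 − 4388 = 2032; ΔP = 79.48 − 68 = 11.48.
Midpoints: P̄ = 73.74, Q̄ = 5404.0.
ε_s = (ΔQ/ΔP)(P̄/Q̄) = (2032/11.48)(73.74/5404.0).

2.415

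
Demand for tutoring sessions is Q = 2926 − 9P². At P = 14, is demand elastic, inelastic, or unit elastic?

elastic

Q = 1162, dQ/dP = -252.
ε = (dQ/dP)(P/Q) ≈ -3.036.
|ε| = 3.04 > 1.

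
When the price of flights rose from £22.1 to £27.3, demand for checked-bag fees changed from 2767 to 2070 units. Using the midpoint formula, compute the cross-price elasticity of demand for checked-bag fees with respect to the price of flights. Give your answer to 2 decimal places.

-1.37

ΔQ_x = 2070 − 2767 = -697; ΔP_y = 27.3 − 22.1 = 5.2.
Midpoints: P̄_y = 24.70, Q̄_x = 2418.5.
ε_xy = (ΔQ_x/ΔP_y)(P̄_y/Q̄_x) = (-697/5.2)(24.70/2418.5).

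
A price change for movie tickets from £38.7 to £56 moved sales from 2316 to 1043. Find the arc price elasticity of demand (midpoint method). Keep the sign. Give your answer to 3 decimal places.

ΔQ = 1043 − 2316 = -1273; ΔP = 56 − 38.7 = 17.3.
Midpoints: P̄ = 47.35, Q̄ = 1679.5.
ε = (ΔQ/ΔP)(P̄/Q̄) = (-1273/17.3)(47.35/1679.5).

-2.075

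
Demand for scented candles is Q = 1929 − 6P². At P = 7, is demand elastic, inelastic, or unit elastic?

inelastic

Q = 1635, dQ/dP = -84.
ε = (dQ/dP)(P/Q) ≈ -0.360.
|ε| = 0.36 < 1.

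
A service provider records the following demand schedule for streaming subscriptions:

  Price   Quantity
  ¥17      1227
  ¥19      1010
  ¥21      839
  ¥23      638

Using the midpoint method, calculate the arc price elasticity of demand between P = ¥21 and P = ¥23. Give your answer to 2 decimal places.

At P = 21, Q = 839; at P = 23, Q = 638.
ΔQ = -201, ΔP = 2. Midpoints: P̄ = 22.00, Q̄ = 738.5.
ε = (ΔQ/ΔP)(P̄/Q̄) = (-201/2)(22.00/738.5).

-2.99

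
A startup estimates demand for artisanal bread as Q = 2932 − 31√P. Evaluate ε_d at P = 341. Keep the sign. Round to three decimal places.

At P = 341, Q = 2359.548.
dQ/dP = −31/(2√P) = -0.839.
ε = (dQ/dP)(P/Q) = (-0.839)(341/2359.548).

-0.121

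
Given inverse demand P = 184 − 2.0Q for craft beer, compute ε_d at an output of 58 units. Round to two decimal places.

-0.59

At Q = 58, P = 184 − 2.0(58) = 68.00.
dP/dQ = −2.0, so dQ/dP = 1/(−2.0) = -0.500.
ε = (dQ/dP)(P/Q) = (-0.500)(68.00/58).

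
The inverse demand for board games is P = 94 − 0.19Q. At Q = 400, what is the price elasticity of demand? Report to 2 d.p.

At Q = 400, P = 94 − 0.19(400) = 18.00.
dP/dQ = −0.19, so dQ/dP = 1/(−0.19) = -5.263.
ε = (dQ/dP)(P/Q) = (-5.263)(18.00/400).

-0.24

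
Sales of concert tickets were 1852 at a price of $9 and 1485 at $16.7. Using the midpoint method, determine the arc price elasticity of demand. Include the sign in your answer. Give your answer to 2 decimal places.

ΔQ = 1485 − 1852 = -367; ΔP = 16.7 − 9 = 7.7.
Midpoints: P̄ = 12.85, Q̄ = 1668.5.
ε = (ΔQ/ΔP)(P̄/Q̄) = (-367/7.7)(12.85/1668.5).

-0.37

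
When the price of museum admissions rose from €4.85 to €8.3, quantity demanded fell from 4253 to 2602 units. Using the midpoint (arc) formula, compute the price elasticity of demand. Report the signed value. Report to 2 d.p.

ΔQ = 2602 − 4253 = -1651; ΔP = 8.3 − 4.85 = 3.45.
Midpoints: P̄ = 6.58, Q̄ = 3427.5.
ε = (ΔQ/ΔP)(P̄/Q̄) = (-1651/3.45)(6.58/3427.5).

-0.92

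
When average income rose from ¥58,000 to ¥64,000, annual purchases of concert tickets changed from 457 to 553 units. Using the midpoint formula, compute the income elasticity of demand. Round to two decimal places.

ΔQ = 96, ΔI = 6000. Midpoints: Ī = 61,000, Q̄ = 505.0.
ε_I = (ΔQ/ΔI)(Ī/Q̄) = (96/6000)(61000/505.0).
ε_I > 0, so the good is normal.

1.93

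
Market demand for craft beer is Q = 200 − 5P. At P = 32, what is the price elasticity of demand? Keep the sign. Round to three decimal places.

At P = 32, Q = 40.
dQ/dP = −5.
ε = (dQ/dP)(P/Q) = (-5)(32/40).

-4.000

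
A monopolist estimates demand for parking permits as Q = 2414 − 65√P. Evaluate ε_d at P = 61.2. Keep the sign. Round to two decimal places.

At P = 61.2, Q = 1905.502.
dQ/dP = −65/(2√P) = -4.154.
ε = (dQ/dP)(P/Q) = (-4.154)(61.2/1905.502).
|ε| < 1, so demand is inelastic at this price.

-0.13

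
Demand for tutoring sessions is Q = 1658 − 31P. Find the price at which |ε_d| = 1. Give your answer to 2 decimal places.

26.74

For linear demand Q = a − bP, ε = −bP/(a − bP). |ε| = 1 when bP = a − bP, i.e. P = a/(2b).
P = 1658/(2·31) = 1658/62 = 26.7419.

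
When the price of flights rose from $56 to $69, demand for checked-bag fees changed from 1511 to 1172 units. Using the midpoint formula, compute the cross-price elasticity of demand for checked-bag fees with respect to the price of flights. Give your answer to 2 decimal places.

-1.21

ΔQ_x = 1172 − 1511 = -339; ΔP_y = 69 − 56 = 13.
Midpoints: P̄_y = 62.50, Q̄_x = 1341.5.
ε_xy = (ΔQ_x/ΔP_y)(P̄_y/Q̄_x) = (-339/13)(62.50/1341.5).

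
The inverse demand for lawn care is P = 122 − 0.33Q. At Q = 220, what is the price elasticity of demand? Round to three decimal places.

-0.680

At Q = 220, P = 122 − 0.33(220) = 49.40.
dP/dQ = −0.33, so dQ/dP = 1/(−0.33) = -3.030.
ε = (dQ/dP)(P/Q) = (-3.030)(49.40/220).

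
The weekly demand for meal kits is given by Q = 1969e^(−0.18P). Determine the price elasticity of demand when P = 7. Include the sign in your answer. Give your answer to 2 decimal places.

-1.26

At P = 7, Q = 558.515.
dQ/dP = −0.18·1969e^(−0.18P) = −0.18Q = -100.533.
ε = (dQ/dP)(P/Q) = (-100.533)(7/558.515).
|ε| > 1, so demand is elastic at this price.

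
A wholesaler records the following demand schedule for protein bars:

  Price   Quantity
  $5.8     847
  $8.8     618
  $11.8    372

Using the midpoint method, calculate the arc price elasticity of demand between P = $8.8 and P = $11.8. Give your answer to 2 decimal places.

-1.71

At P = 8.8, Q = 618; at P = 11.8, Q = 372.
ΔQ = -246, ΔP = 3.0. Midpoints: P̄ = 10.30, Q̄ = 495.0.
ε = (ΔQ/ΔP)(P̄/Q̄) = (-246/3.0)(10.30/495.0).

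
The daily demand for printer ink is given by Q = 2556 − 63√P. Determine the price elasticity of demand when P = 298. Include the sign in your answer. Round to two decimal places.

At P = 298, Q = 1468.451.
dQ/dP = −63/(2√P) = -1.825.
ε = (dQ/dP)(P/Q) = (-1.825)(298/1468.451).

-0.37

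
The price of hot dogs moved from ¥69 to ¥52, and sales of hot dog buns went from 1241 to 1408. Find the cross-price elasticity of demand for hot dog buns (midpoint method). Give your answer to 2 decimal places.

-0.45

ΔQ_x = 1408 − 1241 = 167; ΔP_y = 52 − 69 = -17.
Midpoints: P̄_y = 60.50, Q̄_x = 1324.5.
ε_xy = (ΔQ_x/ΔP_y)(P̄_y/Q̄_x) = (167/-17)(60.50/1324.5).
ε_xy < 0, so the goods are complements.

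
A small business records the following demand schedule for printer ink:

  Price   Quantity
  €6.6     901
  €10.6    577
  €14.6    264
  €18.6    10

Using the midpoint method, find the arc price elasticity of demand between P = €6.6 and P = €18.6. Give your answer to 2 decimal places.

-2.05

At P = 6.6, Q = 901; at P = 18.6, Q = 10.
ΔQ = -891, ΔP = 12.0. Midpoints: P̄ = 12.60, Q̄ = 455.5.
ε = (ΔQ/ΔP)(P̄/Q̄) = (-891/12.0)(12.60/455.5).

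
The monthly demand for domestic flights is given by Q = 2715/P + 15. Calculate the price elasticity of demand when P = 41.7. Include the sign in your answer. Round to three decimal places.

At P = 41.7, Q = 80.108.
dQ/dP = −2715/P² = -1.561.
ε = (dQ/dP)(P/Q) = (-1.561)(41.7/80.108).

-0.813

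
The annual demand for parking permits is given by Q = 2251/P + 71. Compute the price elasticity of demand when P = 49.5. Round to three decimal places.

At P = 49.5, Q = 116.475.
dQ/dP = −2251/P² = -0.919.
ε = (dQ/dP)(P/Q) = (-0.919)(49.5/116.475).

-0.390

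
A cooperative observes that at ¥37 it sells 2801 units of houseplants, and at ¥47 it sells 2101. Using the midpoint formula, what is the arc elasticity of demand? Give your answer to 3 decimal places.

ΔQ = 2101 − 2801 = -700; ΔP = 47 − 37 = 10.
Midpoints: P̄ = 42.00, Q̄ = 2451.0.
ε = (ΔQ/ΔP)(P̄/Q̄) = (-700/10)(42.00/2451.0).

-1.200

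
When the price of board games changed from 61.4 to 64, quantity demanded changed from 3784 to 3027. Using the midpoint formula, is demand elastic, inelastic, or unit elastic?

Arc ε ≈ -5.361.
|ε| = 5.36 > 1.

elastic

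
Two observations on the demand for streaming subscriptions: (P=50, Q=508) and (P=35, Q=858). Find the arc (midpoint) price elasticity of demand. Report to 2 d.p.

-1.45

ΔQ = 858 − 508 = 350; ΔP = 35 − 50 = -15.
Midpoints: P̄ = 42.50, Q̄ = 683.0.
ε = (ΔQ/ΔP)(P̄/Q̄) = (350/-15)(42.50/683.0).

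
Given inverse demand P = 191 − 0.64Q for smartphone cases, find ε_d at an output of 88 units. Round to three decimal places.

-2.391

At Q = 88, P = 191 − 0.64(88) = 134.68.
dP/dQ = −0.64, so dQ/dP = 1/(−0.64) = -1.562.
ε = (dQ/dP)(P/Q) = (-1.562)(134.68/88).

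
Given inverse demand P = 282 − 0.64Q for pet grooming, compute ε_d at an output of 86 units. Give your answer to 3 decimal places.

-4.124

At Q = 86, P = 282 − 0.64(86) = 226.96.
dP/dQ = −0.64, so dQ/dP = 1/(−0.64) = -1.562.
ε = (dQ/dP)(P/Q) = (-1.562)(226.96/86).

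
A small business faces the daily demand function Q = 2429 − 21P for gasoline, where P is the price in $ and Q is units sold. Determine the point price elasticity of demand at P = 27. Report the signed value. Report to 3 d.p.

At P = 27, Q = 1862.
dQ/dP = −21.
ε = (dQ/dP)(P/Q) = (-21)(27/1862).
|ε| < 1, so demand is inelastic at this price.

-0.305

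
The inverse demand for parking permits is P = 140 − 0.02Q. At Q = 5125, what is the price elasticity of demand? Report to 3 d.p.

-0.366

At Q = 5125, P = 140 − 0.02(5125) = 37.50.
dP/dQ = −0.02, so dQ/dP = 1/(−0.02) = -50.000.
ε = (dQ/dP)(P/Q) = (-50.000)(37.50/5125).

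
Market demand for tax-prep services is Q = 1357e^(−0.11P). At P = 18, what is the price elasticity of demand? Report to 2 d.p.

At P = 18, Q = 187.360.
dQ/dP = −0.11·1357e^(−0.11P) = −0.11Q = -20.610.
ε = (dQ/dP)(P/Q) = (-20.610)(18/187.360).

-1.98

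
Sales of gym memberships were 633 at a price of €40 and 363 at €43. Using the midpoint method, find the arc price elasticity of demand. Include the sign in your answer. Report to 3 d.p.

ΔQ = 363 − 633 = -270; ΔP = 43 − 40 = 3.
Midpoints: P̄ = 41.50, Q̄ = 498.0.
ε = (ΔQ/ΔP)(P̄/Q̄) = (-270/3)(41.50/498.0).

-7.500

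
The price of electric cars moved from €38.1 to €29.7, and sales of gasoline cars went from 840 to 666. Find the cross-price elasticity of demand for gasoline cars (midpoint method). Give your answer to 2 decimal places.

0.93

ΔQ_x = 666 − 840 = -174; ΔP_y = 29.7 − 38.1 = -8.4.
Midpoints: P̄_y = 33.90, Q̄_x = 753.0.
ε_xy = (ΔQ_x/ΔP_y)(P̄_y/Q̄_x) = (-174/-8.4)(33.90/753.0).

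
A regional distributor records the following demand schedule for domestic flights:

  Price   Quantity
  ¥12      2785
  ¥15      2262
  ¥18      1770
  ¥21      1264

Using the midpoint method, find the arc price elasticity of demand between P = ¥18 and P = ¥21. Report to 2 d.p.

-2.17

At P = 18, Q = 1770; at P = 21, Q = 1264.
ΔQ = -506, ΔP = 3. Midpoints: P̄ = 19.50, Q̄ = 1517.0.
ε = (ΔQ/ΔP)(P̄/Q̄) = (-506/3)(19.50/1517.0).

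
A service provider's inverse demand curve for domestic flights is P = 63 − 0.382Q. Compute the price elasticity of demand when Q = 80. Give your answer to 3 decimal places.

At Q = 80, P = 63 − 0.382(80) = 32.44.
dP/dQ = −0.382, so dQ/dP = 1/(−0.382) = -2.618.
ε = (dQ/dP)(P/Q) = (-2.618)(32.44/80).

-1.062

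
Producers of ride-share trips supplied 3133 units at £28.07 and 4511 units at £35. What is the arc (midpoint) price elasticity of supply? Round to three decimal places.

1.641

ΔQ = 4511 − 3133 = 1378; ΔP = 35 − 28.07 = 6.93.
Midpoints: P̄ = 31.54, Q̄ = 3822.0.
ε_s = (ΔQ/ΔP)(P̄/Q̄) = (1378/6.93)(31.54/3822.0).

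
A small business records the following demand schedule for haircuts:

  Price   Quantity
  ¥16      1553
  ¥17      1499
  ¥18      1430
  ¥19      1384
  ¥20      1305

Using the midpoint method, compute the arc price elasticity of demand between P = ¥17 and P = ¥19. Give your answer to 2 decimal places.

At P = 17, Q = 1499; at P = 19, Q = 1384.
ΔQ = -115, ΔP = 2. Midpoints: P̄ = 18.00, Q̄ = 1441.5.
ε = (ΔQ/ΔP)(P̄/Q̄) = (-115/2)(18.00/1441.5).

-0.72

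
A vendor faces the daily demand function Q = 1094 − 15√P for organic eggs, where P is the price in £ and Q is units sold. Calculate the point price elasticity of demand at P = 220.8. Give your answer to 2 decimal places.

At P = 220.8, Q = 871.110.
dQ/dP = −15/(2√P) = -0.505.
ε = (dQ/dP)(P/Q) = (-0.505)(220.8/871.110).
|ε| < 1, so demand is inelastic at this price.

-0.13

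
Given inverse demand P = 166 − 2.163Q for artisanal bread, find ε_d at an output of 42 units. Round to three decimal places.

-0.827

At Q = 42, P = 166 − 2.163(42) = 75.15.
dP/dQ = −2.163, so dQ/dP = 1/(−2.163) = -0.462.
ε = (dQ/dP)(P/Q) = (-0.462)(75.15/42).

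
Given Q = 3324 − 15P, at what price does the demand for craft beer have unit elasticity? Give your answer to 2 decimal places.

110.80

For linear demand Q = a − bP, ε = −bP/(a − bP). |ε| = 1 when bP = a − bP, i.e. P = a/(2b).
P = 3324/(2·15) = 3324/30 = 110.8000.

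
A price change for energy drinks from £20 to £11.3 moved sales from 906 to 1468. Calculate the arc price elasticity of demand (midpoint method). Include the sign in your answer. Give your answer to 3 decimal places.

ΔQ = 1468 − 906 = 562; ΔP = 11.3 − 20 = -8.7.
Midpoints: P̄ = 15.65, Q̄ = 1187.0.
ε = (ΔQ/ΔP)(P̄/Q̄) = (562/-8.7)(15.65/1187.0).

-0.852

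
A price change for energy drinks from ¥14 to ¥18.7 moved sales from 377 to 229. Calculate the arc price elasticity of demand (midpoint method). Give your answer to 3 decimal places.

-1.699

ΔQ = 229 − 377 = -148; ΔP = 18.7 − 14 = 4.7.
Midpoints: P̄ = 16.35, Q̄ = 303.0.
ε = (ΔQ/ΔP)(P̄/Q̄) = (-148/4.7)(16.35/303.0).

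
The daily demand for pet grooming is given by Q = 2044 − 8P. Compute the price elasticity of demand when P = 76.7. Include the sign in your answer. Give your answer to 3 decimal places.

At P = 76.7, Q = 1430.400.
dQ/dP = −8.
ε = (dQ/dP)(P/Q) = (-8)(76.7/1430.400).
|ε| < 1, so demand is inelastic at this price.

-0.429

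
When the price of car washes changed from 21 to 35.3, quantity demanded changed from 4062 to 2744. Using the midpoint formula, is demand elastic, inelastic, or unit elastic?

inelastic

Arc ε ≈ -0.762.
|ε| = 0.76 < 1.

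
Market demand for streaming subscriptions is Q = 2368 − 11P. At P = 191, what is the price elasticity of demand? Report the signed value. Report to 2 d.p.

At P = 191, Q = 267.
dQ/dP = −11.
ε = (dQ/dP)(P/Q) = (-11)(191/267).
|ε| > 1, so demand is elastic at this price.

-7.87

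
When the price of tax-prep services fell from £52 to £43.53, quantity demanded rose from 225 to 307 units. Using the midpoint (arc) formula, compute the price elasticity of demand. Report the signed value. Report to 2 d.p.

ΔQ = 307 − 225 = 82; ΔP = 43.53 − 52 = -8.47.
Midpoints: P̄ = 47.77, Q̄ = 266.0.
ε = (ΔQ/ΔP)(P̄/Q̄) = (82/-8.47)(47.77/266.0).

-1.74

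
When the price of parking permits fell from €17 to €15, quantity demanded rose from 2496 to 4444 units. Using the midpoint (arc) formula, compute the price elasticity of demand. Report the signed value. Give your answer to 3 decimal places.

-4.491

ΔQ = 4444 − 2496 = 1948; ΔP = 15 − 17 = -2.
Midpoints: P̄ = 16.00, Q̄ = 3470.0.
ε = (ΔQ/ΔP)(P̄/Q̄) = (1948/-2)(16.00/3470.0).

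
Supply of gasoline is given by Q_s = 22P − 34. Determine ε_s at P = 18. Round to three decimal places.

1.094

At P = 18, Q_s = 362.
dQ_s/dP = 22.
ε_s = (dQ_s/dP)(P/Q_s) = (22)(18/362).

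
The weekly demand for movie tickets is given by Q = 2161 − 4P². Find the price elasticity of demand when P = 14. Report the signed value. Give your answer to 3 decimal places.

At P = 14, Q = 1377.
dQ/dP = −8P = -112.
ε = (dQ/dP)(P/Q) = (-112)(14/1377).

-1.139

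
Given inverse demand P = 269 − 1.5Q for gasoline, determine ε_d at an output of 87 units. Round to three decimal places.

-1.061

At Q = 87, P = 269 − 1.5(87) = 138.50.
dP/dQ = −1.5, so dQ/dP = 1/(−1.5) = -0.667.
ε = (dQ/dP)(P/Q) = (-0.667)(138.50/87).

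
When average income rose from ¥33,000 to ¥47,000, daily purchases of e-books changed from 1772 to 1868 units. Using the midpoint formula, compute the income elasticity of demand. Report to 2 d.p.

ΔQ = 96, ΔI = 14000. Midpoints: Ī = 40,000, Q̄ = 1820.0.
ε_I = (ΔQ/ΔI)(Ī/Q̄) = (96/14000)(40000/1820.0).

0.15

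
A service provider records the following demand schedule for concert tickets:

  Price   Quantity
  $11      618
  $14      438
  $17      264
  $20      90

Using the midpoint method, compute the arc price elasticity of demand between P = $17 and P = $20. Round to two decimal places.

At P = 17, Q = 264; at P = 20, Q = 90.
ΔQ = -174, ΔP = 3. Midpoints: P̄ = 18.50, Q̄ = 177.0.
ε = (ΔQ/ΔP)(P̄/Q̄) = (-174/3)(18.50/177.0).

-6.06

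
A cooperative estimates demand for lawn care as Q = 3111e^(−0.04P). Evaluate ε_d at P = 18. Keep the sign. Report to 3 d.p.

At P = 18, Q = 1514.286.
dQ/dP = −0.04·3111e^(−0.04P) = −0.04Q = -60.571.
ε = (dQ/dP)(P/Q) = (-60.571)(18/1514.286).

-0.720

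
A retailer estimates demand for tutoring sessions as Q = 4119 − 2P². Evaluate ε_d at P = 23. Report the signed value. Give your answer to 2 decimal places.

-0.69

At P = 23, Q = 3061.
dQ/dP = −4P = -92.
ε = (dQ/dP)(P/Q) = (-92)(23/3061).
|ε| < 1, so demand is inelastic at this price.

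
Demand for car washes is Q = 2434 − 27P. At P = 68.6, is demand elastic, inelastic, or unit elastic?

Q = 581.800, dQ/dP = -27.
ε = (dQ/dP)(P/Q) ≈ -3.184.
|ε| = 3.18 > 1.

elastic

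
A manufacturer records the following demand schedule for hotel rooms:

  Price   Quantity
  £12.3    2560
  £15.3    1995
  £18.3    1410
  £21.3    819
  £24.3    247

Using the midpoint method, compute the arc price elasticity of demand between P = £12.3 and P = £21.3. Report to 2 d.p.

At P = 12.3, Q = 2560; at P = 21.3, Q = 819.
ΔQ = -1741, ΔP = 9.0. Midpoints: P̄ = 16.80, Q̄ = 1689.5.
ε = (ΔQ/ΔP)(P̄/Q̄) = (-1741/9.0)(16.80/1689.5).

-1.92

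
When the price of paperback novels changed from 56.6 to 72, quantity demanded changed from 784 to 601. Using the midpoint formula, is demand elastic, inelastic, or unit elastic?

elastic

Arc ε ≈ -1.103.
|ε| = 1.10 > 1.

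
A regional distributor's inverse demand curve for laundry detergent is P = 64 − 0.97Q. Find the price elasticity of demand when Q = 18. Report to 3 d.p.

At Q = 18, P = 64 − 0.97(18) = 46.54.
dP/dQ = −0.97, so dQ/dP = 1/(−0.97) = -1.031.
ε = (dQ/dP)(P/Q) = (-1.031)(46.54/18).

-2.666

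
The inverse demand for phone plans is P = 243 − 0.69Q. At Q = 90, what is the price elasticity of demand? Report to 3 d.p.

-2.913

At Q = 90, P = 243 − 0.69(90) = 180.90.
dP/dQ = −0.69, so dQ/dP = 1/(−0.69) = -1.449.
ε = (dQ/dP)(P/Q) = (-1.449)(180.90/90).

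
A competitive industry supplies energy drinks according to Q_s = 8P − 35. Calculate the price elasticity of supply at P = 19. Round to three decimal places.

At P = 19, Q_s = 117.
dQ_s/dP = 8.
ε_s = (dQ_s/dP)(P/Q_s) = (8)(19/117).

1.299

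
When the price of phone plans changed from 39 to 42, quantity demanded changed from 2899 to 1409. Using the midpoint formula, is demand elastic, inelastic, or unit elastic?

elastic

Arc ε ≈ -9.338.
|ε| = 9.34 > 1.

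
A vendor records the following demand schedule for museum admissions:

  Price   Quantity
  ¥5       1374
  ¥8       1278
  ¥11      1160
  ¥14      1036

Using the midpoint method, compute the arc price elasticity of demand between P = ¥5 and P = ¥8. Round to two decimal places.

At P = 5, Q = 1374; at P = 8, Q = 1278.
ΔQ = -96, ΔP = 3. Midpoints: P̄ = 6.50, Q̄ = 1326.0.
ε = (ΔQ/ΔP)(P̄/Q̄) = (-96/3)(6.50/1326.0).

-0.16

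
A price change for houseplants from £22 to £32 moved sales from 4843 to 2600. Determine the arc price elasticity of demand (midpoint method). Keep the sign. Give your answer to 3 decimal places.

ΔQ = 2600 − 4843 = -2243; ΔP = 32 − 22 = 10.
Midpoints: P̄ = 27.00, Q̄ = 3721.5.
ε = (ΔQ/ΔP)(P̄/Q̄) = (-2243/10)(27.00/3721.5).

-1.627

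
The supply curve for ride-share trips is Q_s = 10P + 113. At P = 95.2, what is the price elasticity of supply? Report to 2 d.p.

0.89

At P = 95.2, Q_s = 1065.
dQ_s/dP = 10.
ε_s = (dQ_s/dP)(P/Q_s) = (10)(95.2/1065).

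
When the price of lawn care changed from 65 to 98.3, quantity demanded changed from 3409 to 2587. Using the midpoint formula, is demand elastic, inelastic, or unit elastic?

inelastic

Arc ε ≈ -0.672.
|ε| = 0.67 < 1.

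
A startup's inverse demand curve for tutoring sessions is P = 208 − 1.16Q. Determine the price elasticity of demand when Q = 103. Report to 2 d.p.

-0.74

At Q = 103, P = 208 − 1.16(103) = 88.52.
dP/dQ = −1.16, so dQ/dP = 1/(−1.16) = -0.862.
ε = (dQ/dP)(P/Q) = (-0.862)(88.52/103).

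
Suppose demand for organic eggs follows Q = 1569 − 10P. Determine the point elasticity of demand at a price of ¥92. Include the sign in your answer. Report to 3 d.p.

-1.418

At P = 92, Q = 649.
dQ/dP = −10.
ε = (dQ/dP)(P/Q) = (-10)(92/649).
|ε| > 1, so demand is elastic at this price.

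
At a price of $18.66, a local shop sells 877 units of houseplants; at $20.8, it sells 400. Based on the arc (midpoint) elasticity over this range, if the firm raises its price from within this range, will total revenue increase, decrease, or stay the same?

Arc ε = (-477/2.14)(19.73/638.5) ≈ -6.888.
|ε| = 6.89 > 1, so demand is elastic. A price rise therefore reduces total revenue.

decrease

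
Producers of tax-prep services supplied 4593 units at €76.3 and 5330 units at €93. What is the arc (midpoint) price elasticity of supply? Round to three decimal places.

ΔQ = 5330 − 4593 = 737; ΔP = 93 − 76.3 = 16.7.
Midpoints: P̄ = 84.65, Q̄ = 4961.5.
ε_s = (ΔQ/ΔP)(P̄/Q̄) = (737/16.7)(84.65/4961.5).

0.753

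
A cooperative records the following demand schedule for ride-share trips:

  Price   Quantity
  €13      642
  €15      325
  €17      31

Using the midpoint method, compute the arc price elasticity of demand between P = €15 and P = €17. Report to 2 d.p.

-13.21

At P = 15, Q = 325; at P = 17, Q = 31.
ΔQ = -294, ΔP = 2. Midpoints: P̄ = 16.00, Q̄ = 178.0.
ε = (ΔQ/ΔP)(P̄/Q̄) = (-294/2)(16.00/178.0).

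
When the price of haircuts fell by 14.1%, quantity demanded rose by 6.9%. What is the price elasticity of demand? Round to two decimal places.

ε = %ΔQ / %ΔP = (6.9)/(-14.1) = -0.489.

-0.49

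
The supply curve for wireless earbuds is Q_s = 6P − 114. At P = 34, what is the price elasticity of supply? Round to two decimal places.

2.27

At P = 34, Q_s = 90.
dQ_s/dP = 6.
ε_s = (dQ_s/dP)(P/Q_s) = (6)(34/90).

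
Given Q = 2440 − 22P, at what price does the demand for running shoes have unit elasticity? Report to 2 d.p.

55.45

For linear demand Q = a − bP, ε = −bP/(a − bP). |ε| = 1 when bP = a − bP, i.e. P = a/(2b).
P = 2440/(2·22) = 2440/44 = 55.4545.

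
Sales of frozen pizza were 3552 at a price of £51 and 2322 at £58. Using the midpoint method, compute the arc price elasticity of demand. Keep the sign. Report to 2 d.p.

-3.26

ΔQ = 2322 − 3552 = -1230; ΔP = 58 − 51 = 7.
Midpoints: P̄ = 54.50, Q̄ = 2937.0.
ε = (ΔQ/ΔP)(P̄/Q̄) = (-1230/7)(54.50/2937.0).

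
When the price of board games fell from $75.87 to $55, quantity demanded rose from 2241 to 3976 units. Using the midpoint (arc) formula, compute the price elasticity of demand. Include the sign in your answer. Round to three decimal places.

-1.750

ΔQ = 3976 − 2241 = 1735; ΔP = 55 − 75.87 = -20.87.
Midpoints: P̄ = 65.44, Q̄ = 3108.5.
ε = (ΔQ/ΔP)(P̄/Q̄) = (1735/-20.87)(65.44/3108.5).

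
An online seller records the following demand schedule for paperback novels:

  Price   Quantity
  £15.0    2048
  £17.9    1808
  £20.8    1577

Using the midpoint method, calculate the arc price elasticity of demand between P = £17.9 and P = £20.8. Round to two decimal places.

At P = 17.9, Q = 1808; at P = 20.8, Q = 1577.
ΔQ = -231, ΔP = 2.9. Midpoints: P̄ = 19.35, Q̄ = 1692.5.
ε = (ΔQ/ΔP)(P̄/Q̄) = (-231/2.9)(19.35/1692.5).

-0.91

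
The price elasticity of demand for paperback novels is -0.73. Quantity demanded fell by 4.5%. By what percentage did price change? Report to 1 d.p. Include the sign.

%ΔP ≈ %ΔQ / ε = (-4.5%)/(-0.73) = 6.16%.

6.2%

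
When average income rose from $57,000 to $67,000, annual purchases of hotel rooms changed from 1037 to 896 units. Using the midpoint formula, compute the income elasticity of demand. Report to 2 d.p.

-0.90

ΔQ = -141, ΔI = 10000. Midpoints: Ī = 62,000, Q̄ = 966.5.
ε_I = (ΔQ/ΔI)(Ī/Q̄) = (-141/10000)(62000/966.5).
ε_I < 0, so the good is inferior.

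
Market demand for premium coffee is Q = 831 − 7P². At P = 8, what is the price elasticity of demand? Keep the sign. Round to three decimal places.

-2.339

At P = 8, Q = 383.
dQ/dP = −14P = -112.
ε = (dQ/dP)(P/Q) = (-112)(8/383).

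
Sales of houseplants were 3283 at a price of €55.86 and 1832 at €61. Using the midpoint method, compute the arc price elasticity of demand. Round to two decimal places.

-6.45

ΔQ = 1832 − 3283 = -1451; ΔP = 61 − 55.86 = 5.14.
Midpoints: P̄ = 58.43, Q̄ = 2557.5.
ε = (ΔQ/ΔP)(P̄/Q̄) = (-1451/5.14)(58.43/2557.5).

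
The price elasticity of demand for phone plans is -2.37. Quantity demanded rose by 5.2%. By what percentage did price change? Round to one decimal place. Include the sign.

%ΔP ≈ %ΔQ / ε = (5.2%)/(-2.37) = -2.19%.

-2.2%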